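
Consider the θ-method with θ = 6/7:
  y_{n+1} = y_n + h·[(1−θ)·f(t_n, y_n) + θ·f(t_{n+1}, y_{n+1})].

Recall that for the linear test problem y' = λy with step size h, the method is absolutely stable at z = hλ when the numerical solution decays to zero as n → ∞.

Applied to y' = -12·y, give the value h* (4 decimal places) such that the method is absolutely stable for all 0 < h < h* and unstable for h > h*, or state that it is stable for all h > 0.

(−∞, 0) — no finite endpoint. Any h>0 works for λ=-12.

With y'=λy (z=hλ):
  y_{n+1} = y_n + z·[1/7·y_n + 6/7·y_{n+1}] ⇒ (1 − 6/7z)y_{n+1} = (1 + 1/7z)y_n
  R(z) = (1 + 1/7z)/(1 − 6/7z).

Solve |R(x)|<1 on ℝ⁻.
x=-0.57: |R|=0.6171
x=-2: |R|=0.2632
x=-10: |R|=0.0448
x=-100: |R|=0.1532
θ=6/7≥1/2 ⇒ |1+1/7x|<|1−6/7x| ∀x<0 ⇒ unbounded interval.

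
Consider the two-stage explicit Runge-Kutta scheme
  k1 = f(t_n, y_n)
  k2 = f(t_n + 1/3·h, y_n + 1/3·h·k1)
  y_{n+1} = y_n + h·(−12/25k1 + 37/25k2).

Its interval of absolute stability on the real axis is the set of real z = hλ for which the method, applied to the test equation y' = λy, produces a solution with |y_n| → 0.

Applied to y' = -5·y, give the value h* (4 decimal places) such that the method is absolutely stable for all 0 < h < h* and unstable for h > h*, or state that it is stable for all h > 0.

On y'=λy, z=hλ:
  k1=λy_n ⇒ h·k1=z·y_n;  k2=λ(1+1/3z)y_n ⇒ h·k2=z(1+1/3z)y_n
  y_{n+1}/y_n = 1 − 12/25z + 37/25z(1+1/3z) = 1 + z + 37/75z²
  ⇒ R(z) = 1 + z + 37/75z².

Boundary: |R(x)|=1, x<0.
x=-0.47: |R|=0.6390
R=1: x+37/75x²=0 ⇒ x=−75/37=-2.0270; min R=1−1/(4·37/75)=0.4932>−1
Confirm numerically:
  x=-1.929: |R|=0.90671 <1
  x=-1.919: |R|=0.89773 <1
  x=-1.344: |R|=0.54713 <1
  x=-1.108: |R|=0.49765 <1
  x=-2.439: |R|=1.49570 >1
  x=-2.053: |R|=1.02631 >1
Interval (-2.0270, 0).

(-2.0270,0); λ=-5 ⇒ h* = (75/37)/5 = 0.4054.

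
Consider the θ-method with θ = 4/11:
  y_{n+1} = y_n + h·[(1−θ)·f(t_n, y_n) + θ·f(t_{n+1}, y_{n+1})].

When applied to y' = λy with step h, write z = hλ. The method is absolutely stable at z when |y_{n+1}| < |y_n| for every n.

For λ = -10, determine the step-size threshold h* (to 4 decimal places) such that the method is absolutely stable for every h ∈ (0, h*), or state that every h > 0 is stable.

With y'=λy (z=hλ):
  y_{n+1} = y_n + z·[7/11·y_n + 4/11·y_{n+1}] ⇒ (1 − 4/11z)y_{n+1} = (1 + 7/11z)y_n
  ⇒ R(z) = (1 + 7/11z)/(1 − 4/11z).

Need |R(x)|<1, x<0.
x=-1.56: |R|=0.0046
R=−1: 1+7/11x = −1+4/11x ⇒ -3/11x=2 ⇒ x=2/(-3/11)=-7.3333
Confirm numerically:
  x=-5.103: |R|=0.78699 <1
  x=-3.461: |R|=0.53240 <1
  x=-3.411: |R|=0.52252 <1
  x=-3.351: |R|=0.51045 <1
  x=-7.722: |R|=1.02784 >1
  x=-7.667: |R|=1.02402 >1
So |R|<1 on (-7.3333, 0).

(-7.3333,0); λ=-10 ⇒ h* = (22/3)/10 = 0.7333.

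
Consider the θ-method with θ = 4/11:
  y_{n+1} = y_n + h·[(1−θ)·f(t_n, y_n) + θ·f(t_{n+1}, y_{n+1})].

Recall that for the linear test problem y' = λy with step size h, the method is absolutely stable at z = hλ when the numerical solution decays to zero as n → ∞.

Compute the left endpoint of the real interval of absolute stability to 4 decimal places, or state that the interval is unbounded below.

left endpoint -7.3333.

Set f=λy, z=hλ:
  y_{n+1} = y_n + z·[7/11·y_n + 4/11·y_{n+1}] ⇒ (1 − 4/11z)y_{n+1} = (1 + 7/11z)y_n
  R(z) = (1 + 7/11z)/(1 − 4/11z).

Need |R(x)|<1, x<0.
x=-0.53: |R|=0.5556
R=−1: 1+7/11x = −1+4/11x ⇒ -3/11x=2 ⇒ x=2/(-3/11)=-7.3333
Confirm numerically:
  x=-7.300: |R|=0.99751 <1
  x=-3.734: |R|=0.58367 <1
  x=-2.990: |R|=0.43249 <1
  x=-7.926: |R|=1.04164 >1
  x=-7.415: |R|=1.00603 >1
Stable set (-7.3333, 0).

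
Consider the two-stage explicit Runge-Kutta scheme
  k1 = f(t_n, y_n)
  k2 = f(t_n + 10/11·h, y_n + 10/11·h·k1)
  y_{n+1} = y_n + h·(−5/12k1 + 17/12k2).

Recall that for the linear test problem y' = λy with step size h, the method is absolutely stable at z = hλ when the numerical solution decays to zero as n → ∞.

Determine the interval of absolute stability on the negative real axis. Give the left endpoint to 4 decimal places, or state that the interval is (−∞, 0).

z∈(-0.7765,0).

Test eqn y'=λy, z=hλ:
  k1=λy_n ⇒ h·k1=z·y_n;  k2=λ(1+10/11z)y_n ⇒ h·k2=z(1+10/11z)y_n
  y_{n+1}/y_n = 1 − 5/12z + 17/12z(1+10/11z) = 1 + z + 85/66z²
  so R(z) = 1 + z + 85/66z².

Need |R(x)|<1, x<0.
x=-0.73: |R|=0.9563
R=1: x+85/66x²=0 ⇒ x=−66/85=-0.7765; min R=1−1/(4·85/66)=0.8059>−1
Confirm numerically:
  x=-0.741: |R|=0.96615 <1
  x=-0.690: |R|=0.92316 <1
  x=-0.506: |R|=0.82374 <1
  x=-1.369: |R|=2.04469 >1
  x=-1.178: |R|=1.60917 >1
Interval (-0.7765, 0).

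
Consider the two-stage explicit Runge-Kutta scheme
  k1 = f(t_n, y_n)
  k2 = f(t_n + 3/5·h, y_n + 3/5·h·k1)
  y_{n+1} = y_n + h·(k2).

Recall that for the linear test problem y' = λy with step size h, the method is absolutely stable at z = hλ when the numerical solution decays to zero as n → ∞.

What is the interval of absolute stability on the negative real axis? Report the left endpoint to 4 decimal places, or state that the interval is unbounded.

Set f=λy, z=hλ:
  k1=λy_n ⇒ h·k1=z·y_n;  k2=λ(1+3/5z)y_n ⇒ h·k2=z(1+3/5z)y_n
  y_{n+1}/y_n = 1 + z(1+3/5z) = 1 + z + 3/5z²
  ⇒ R(z) = 1 + z + 3/5z².

Solve |R(x)|<1 on ℝ⁻.
x=-1.18: |R|=0.6554
R=1: x+3/5x²=0 ⇒ x=−5/3=-1.6667; min R=1−1/(4·3/5)=0.5833>−1
Confirm numerically:
  x=-1.419: |R|=0.78914 <1
  x=-1.161: |R|=0.64775 <1
  x=-0.941: |R|=0.59029 <1
  x=-2.185: |R|=1.67954 >1
  x=-1.745: |R|=1.08201 >1
Interval (-1.6667, 0).

z∈(-1.6667,0).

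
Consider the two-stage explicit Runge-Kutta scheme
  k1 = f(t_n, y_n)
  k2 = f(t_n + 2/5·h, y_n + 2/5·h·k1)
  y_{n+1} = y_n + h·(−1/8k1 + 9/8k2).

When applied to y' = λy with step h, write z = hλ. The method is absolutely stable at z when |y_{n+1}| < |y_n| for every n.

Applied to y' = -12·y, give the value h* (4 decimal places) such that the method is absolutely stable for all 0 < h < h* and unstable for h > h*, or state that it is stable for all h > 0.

(-2.2222,0); λ=-12 ⇒ h* = (20/9)/12 = 0.1852.

With y'=λy (z=hλ):
  k1=λy_n ⇒ h·k1=z·y_n;  k2=λ(1+2/5z)y_n ⇒ h·k2=z(1+2/5z)y_n
  y_{n+1}/y_n = 1 − 1/8z + 9/8z(1+2/5z) = 1 + z + 9/20z²
  so R(z) = 1 + z + 9/20z².

Find x<0 with |R(x)|<1.
x=-0.96: |R|=0.4547
R=1: x+9/20x²=0 ⇒ x=−20/9=-2.2222; min R=1−1/(4·9/20)=0.4444>−1
Confirm numerically:
  x=-1.707: |R|=0.60423 <1
  x=-1.357: |R|=0.47165 <1
  x=-1.188: |R|=0.44710 <1
  x=-0.973: |R|=0.45303 <1
  x=-2.730: |R|=1.62380 >1
  x=-2.345: |R|=1.12956 >1
Interval (-2.2222, 0).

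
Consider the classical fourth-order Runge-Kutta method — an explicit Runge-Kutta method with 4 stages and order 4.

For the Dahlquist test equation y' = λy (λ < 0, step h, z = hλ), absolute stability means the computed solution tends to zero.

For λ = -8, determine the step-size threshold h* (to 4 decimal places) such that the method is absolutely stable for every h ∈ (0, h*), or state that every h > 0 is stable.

(-2.7853,0); λ=-8 ⇒ h* = 0.3482.

Set f=λy, z=hλ:
  order 4, 4-stage ⇒ R(z)=1+z+z^2/2+z^3/6+z^4/24
  (e.g. R(-0.37)=0.69079, |R|=0.69079)

Find x<0 with |R(x)|<1.
x=-0.37: |R|=0.6908
|R(-2.55)|=0.6995 |R(-2.46)|=0.6106 |R(-1.45)|=0.2773
Bisect:
  x_lo=-3.2491 |R|=1.9560  x_hi=-0.3791 |R|=0.6845
  mid=-1.81410 |R|=0.28762 →hi
  mid=-2.53159 |R|=0.68019 →hi
  mid=-2.89033 |R|=1.17027 →lo
  mid=-2.71096 |R|=0.89359 →hi
  mid=-2.80065 |R|=1.02340 →lo
  mid=-2.75580 |R|=0.95644 →hi
  mid=-2.77823 |R|=0.98940 →hi
  mid=-2.78944 |R|=1.00626 →lo
  mid=-2.78383 |R|=0.99780 →hi
  ...
  [-2.78541,-2.78523] ⇒ x*=-2.7853
So |R|<1 on (-2.7853, 0).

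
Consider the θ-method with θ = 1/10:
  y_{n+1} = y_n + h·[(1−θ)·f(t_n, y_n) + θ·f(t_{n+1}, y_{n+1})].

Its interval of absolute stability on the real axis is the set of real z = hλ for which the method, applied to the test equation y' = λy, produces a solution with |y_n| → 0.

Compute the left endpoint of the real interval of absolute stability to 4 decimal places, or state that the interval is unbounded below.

Set f=λy, z=hλ:
  y_{n+1} = y_n + z·[9/10·y_n + 1/10·y_{n+1}] ⇒ (1 − 1/10z)y_{n+1} = (1 + 9/10z)y_n
  ⇒ R(z) = (1 + 9/10z)/(1 − 1/10z).

Boundary: |R(x)|=1, x<0.
x=-1.22: |R|=0.0873
R=−1: 1+9/10x = −1+1/10x ⇒ -4/5x=2 ⇒ x=2/(-4/5)=-2.5000
Confirm numerically:
  x=-2.143: |R|=0.76480 <1
  x=-2.051: |R|=0.70193 <1
  x=-1.989: |R|=0.65902 <1
  x=-2.909: |R|=1.25347 >1
  x=-2.810: |R|=1.19360 >1
  x=-2.704: |R|=1.12846 >1
So |R|<1 on (-2.5000, 0).

z* = -2.5000.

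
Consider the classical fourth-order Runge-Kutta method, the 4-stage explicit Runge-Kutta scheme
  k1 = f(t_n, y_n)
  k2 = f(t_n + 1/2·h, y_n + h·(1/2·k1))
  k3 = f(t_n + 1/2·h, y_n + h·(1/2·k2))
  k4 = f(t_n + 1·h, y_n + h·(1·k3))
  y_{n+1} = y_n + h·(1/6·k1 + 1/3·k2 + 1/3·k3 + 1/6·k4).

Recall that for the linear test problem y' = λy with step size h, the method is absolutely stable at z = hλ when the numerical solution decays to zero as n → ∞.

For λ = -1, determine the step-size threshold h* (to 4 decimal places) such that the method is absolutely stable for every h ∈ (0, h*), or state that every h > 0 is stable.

(-2.7853,0); λ=-1 ⇒ h* = 2.7853.

Set f=λy, z=hλ:
  order 4, 4-stage ⇒ R(z)=1+z+z^2/2+z^3/6+z^4/24
  (e.g. R(-0.68)=0.50770, |R|=0.50770)

Need |R(x)|<1, x<0.
x=-0.68: |R|=0.5077
|R(-2.86)|=1.1186 |R(-2.38)|=0.5422 |R(-1.7)|=0.2742
Bisect:
  x_lo=-3.3449 |R|=2.2278  x_hi=-0.0660 |R|=0.9361
  mid=-1.70547 |R|=0.27459 →hi
  mid=-2.52519 |R|=0.67363 →hi
  mid=-2.93505 |R|=1.25029 →lo
  mid=-2.73012 |R|=0.91996 →hi
  mid=-2.83259 |R|=1.07368 →lo
  mid=-2.78136 |R|=0.99408 →hi
  mid=-2.80697 |R|=1.03318 →lo
  ...
  [-2.78536,-2.78516] ⇒ x*=-2.7853
Stable set (-2.7853, 0).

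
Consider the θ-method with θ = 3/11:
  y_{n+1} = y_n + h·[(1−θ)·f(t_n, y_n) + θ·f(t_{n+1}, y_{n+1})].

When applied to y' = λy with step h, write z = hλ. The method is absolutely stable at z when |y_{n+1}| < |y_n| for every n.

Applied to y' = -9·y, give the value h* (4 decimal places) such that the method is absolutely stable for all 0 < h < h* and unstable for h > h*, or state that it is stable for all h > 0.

With y'=λy (z=hλ):
  y_{n+1} = y_n + z·[8/11·y_n + 3/11·y_{n+1}] ⇒ (1 − 3/11z)y_{n+1} = (1 + 8/11z)y_n
  Hence R(z) = (1 + 8/11z)/(1 − 3/11z).

Solve |R(x)|<1 on ℝ⁻.
x=-0.62: |R|=0.4697
R=−1: 1+8/11x = −1+3/11x ⇒ -5/11x=2 ⇒ x=2/(-5/11)=-4.4000
Confirm numerically:
  x=-3.402: |R|=0.76469 <1
  x=-3.325: |R|=0.74374 <1
  x=-3.215: |R|=0.71301 <1
  x=-2.948: |R|=0.63415 <1
  x=-4.635: |R|=1.04718 >1
  x=-4.529: |R|=1.02623 >1
  x=-4.473: |R|=1.01495 >1
Interval (-4.4000, 0).

(-4.4000,0); λ=-9 ⇒ h* = (22/5)/9 = 0.4889.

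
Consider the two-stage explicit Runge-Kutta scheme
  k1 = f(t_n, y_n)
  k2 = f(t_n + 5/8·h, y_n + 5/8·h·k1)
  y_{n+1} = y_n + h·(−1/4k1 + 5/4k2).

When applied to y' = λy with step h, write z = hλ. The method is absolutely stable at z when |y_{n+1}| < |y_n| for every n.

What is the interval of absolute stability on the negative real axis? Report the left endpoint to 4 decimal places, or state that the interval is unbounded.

Test eqn y'=λy, z=hλ:
  k1=λy_n ⇒ h·k1=z·y_n;  k2=λ(1+5/8z)y_n ⇒ h·k2=z(1+5/8z)y_n
  y_{n+1}/y_n = 1 − 1/4z + 5/4z(1+5/8z) = 1 + z + 25/32z²
  R(z) = 1 + z + 25/32z².

Boundary: |R(x)|=1, x<0.
x=-1.46: |R|=1.2053
R=1: x+25/32x²=0 ⇒ x=−32/25=-1.2800; min R=1−1/(4·25/32)=0.6800>−1
Confirm numerically:
  x=-1.199: |R|=0.92413 <1
  x=-0.769: |R|=0.69300 <1
  x=-0.530: |R|=0.68945 <1
  x=-1.871: |R|=1.86388 >1
  x=-1.777: |R|=1.68998 >1
  x=-1.652: |R|=1.48011 >1
Interval (-1.2800, 0).

z∈(-1.2800,0).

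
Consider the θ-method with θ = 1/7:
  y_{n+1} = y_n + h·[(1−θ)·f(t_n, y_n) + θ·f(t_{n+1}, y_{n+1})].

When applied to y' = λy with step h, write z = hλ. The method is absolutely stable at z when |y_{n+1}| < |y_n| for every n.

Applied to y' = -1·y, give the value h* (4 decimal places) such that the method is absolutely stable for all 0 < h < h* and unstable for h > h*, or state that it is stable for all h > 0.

Set f=λy, z=hλ:
  y_{n+1} = y_n + z·[6/7·y_n + 1/7·y_{n+1}] ⇒ (1 − 1/7z)y_{n+1} = (1 + 6/7z)y_n
  ⇒ R(z) = (1 + 6/7z)/(1 − 1/7z).

Find x<0 with |R(x)|<1.
x=-1.59: |R|=0.2957
R=−1: 1+6/7x = −1+1/7x ⇒ -5/7x=2 ⇒ x=2/(-5/7)=-2.8000
Confirm numerically:
  x=-2.722: |R|=0.95988 <1
  x=-2.436: |R|=0.80712 <1
  x=-1.852: |R|=0.46453 <1
  x=-1.572: |R|=0.28371 <1
  x=-3.026: |R|=1.11271 >1
  x=-2.840: |R|=1.02033 >1
  x=-2.833: |R|=1.01678 >1
Interval (-2.8000, 0).

(-2.8000,0); λ=-1 ⇒ h* = (14/5)/1 = 2.8000.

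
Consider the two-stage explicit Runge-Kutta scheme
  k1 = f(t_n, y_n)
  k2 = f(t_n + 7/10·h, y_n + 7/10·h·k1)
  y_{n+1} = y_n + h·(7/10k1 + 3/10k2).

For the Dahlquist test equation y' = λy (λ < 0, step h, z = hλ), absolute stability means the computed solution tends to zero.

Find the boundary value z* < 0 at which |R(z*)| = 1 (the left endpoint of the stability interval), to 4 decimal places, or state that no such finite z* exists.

z* = -4.7619.

Set f=λy, z=hλ:
  k1=λy_n ⇒ h·k1=z·y_n;  k2=λ(1+7/10z)y_n ⇒ h·k2=z(1+7/10z)y_n
  y_{n+1}/y_n = 1 + 7/10z + 3/10z(1+7/10z) = 1 + z + 21/100z²
  so R(z) = 1 + z + 21/100z².

Find x<0 with |R(x)|<1.
x=-1.49: |R|=0.0238
R=1: x+21/100x²=0 ⇒ x=−100/21=-4.7619; min R=1−1/(4·21/100)=-0.1905>−1
Confirm numerically:
  x=-4.430: |R|=0.69123 <1
  x=-3.840: |R|=0.25658 <1
  x=-3.594: |R|=0.11854 <1
  x=-2.765: |R|=0.15950 <1
  x=-5.288: |R|=1.58422 >1
  x=-5.283: |R|=1.57812 >1
Interval (-4.7619, 0).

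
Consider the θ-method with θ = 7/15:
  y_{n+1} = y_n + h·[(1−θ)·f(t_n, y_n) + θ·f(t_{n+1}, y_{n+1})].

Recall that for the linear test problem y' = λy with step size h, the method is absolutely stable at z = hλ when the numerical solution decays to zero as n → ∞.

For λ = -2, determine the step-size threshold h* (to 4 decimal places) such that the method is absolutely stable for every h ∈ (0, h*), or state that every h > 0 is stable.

On y'=λy, z=hλ:
  y_{n+1} = y_n + z·[8/15·y_n + 7/15·y_{n+1}] ⇒ (1 − 7/15z)y_{n+1} = (1 + 8/15z)y_n
  so R(z) = (1 + 8/15z)/(1 − 7/15z).

Need |R(x)|<1, x<0.
x=-0.93: |R|=0.3515
R=−1: 1+8/15x = −1+7/15x ⇒ -1/15x=2 ⇒ x=2/(-1/15)=-30.0000
Confirm numerically:
  x=-21.117: |R|=0.94544 <1
  x=-15.318: |R|=0.87988 <1
  x=-12.459: |R|=0.82839 <1
  x=-30.453: |R|=1.00199 >1
  x=-30.288: |R|=1.00127 >1
  x=-30.086: |R|=1.00038 >1
Interval (-30.0000, 0).

(-30.0000,0); λ=-2 ⇒ h* = (30)/2 = 15.0000.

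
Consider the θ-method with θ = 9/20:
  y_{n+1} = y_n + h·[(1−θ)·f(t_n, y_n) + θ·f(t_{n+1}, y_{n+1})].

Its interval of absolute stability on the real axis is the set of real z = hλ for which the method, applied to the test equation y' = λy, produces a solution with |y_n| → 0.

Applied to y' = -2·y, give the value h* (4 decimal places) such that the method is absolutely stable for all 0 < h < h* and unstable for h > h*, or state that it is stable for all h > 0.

With y'=λy (z=hλ):
  y_{n+1} = y_n + z·[11/20·y_n + 9/20·y_{n+1}] ⇒ (1 − 9/20z)y_{n+1} = (1 + 11/20z)y_n
  Hence R(z) = (1 + 11/20z)/(1 − 9/20z).

Solve |R(x)|<1 on ℝ⁻.
x=-1.3: |R|=0.1798
R=−1: 1+11/20x = −1+9/20x ⇒ -1/10x=2 ⇒ x=2/(-1/10)=-20.0000
Confirm numerically:
  x=-19.465: |R|=0.99452 <1
  x=-17.228: |R|=0.96833 <1
  x=-15.002: |R|=0.93552 <1
  x=-8.491: |R|=0.76127 <1
  x=-20.551: |R|=1.00538 >1
  x=-20.484: |R|=1.00474 >1
  x=-20.454: |R|=1.00445 >1
Interval (-20.0000, 0).

(-20.0000,0); λ=-2 ⇒ h* = (20)/2 = 10.0000.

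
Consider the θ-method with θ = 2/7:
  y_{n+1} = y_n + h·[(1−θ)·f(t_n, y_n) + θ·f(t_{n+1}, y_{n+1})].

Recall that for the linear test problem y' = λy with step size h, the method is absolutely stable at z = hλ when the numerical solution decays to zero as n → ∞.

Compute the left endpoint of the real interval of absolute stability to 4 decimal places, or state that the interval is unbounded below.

z* = -4.6667.

On y'=λy, z=hλ:
  y_{n+1} = y_n + z·[5/7·y_n + 2/7·y_{n+1}] ⇒ (1 − 2/7z)y_{n+1} = (1 + 5/7z)y_n
  R(z) = (1 + 5/7z)/(1 − 2/7z).

Find x<0 with |R(x)|<1.
x=-1.45: |R|=0.0253
R=−1: 1+5/7x = −1+2/7x ⇒ -3/7x=2 ⇒ x=2/(-3/7)=-4.6667
Confirm numerically:
  x=-4.481: |R|=0.96510 <1
  x=-4.444: |R|=0.95796 <1
  x=-1.912: |R|=0.23651 <1
  x=-5.216: |R|=1.09454 >1
  x=-4.956: |R|=1.05132 >1
  x=-4.808: |R|=1.02552 >1
Interval (-4.6667, 0).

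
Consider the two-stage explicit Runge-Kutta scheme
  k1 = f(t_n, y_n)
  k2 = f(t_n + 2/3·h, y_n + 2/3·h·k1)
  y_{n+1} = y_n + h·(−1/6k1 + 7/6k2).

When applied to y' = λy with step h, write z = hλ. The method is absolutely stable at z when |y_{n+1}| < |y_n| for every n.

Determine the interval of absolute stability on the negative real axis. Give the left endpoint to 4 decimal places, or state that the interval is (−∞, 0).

Test eqn y'=λy, z=hλ:
  k1=λy_n ⇒ h·k1=z·y_n;  k2=λ(1+2/3z)y_n ⇒ h·k2=z(1+2/3z)y_n
  y_{n+1}/y_n = 1 − 1/6z + 7/6z(1+2/3z) = 1 + z + 7/9z²
  R(z) = 1 + z + 7/9z².

Boundary: |R(x)|=1, x<0.
x=-0.81: |R|=0.7003
R=1: x+7/9x²=0 ⇒ x=−9/7=-1.2857; min R=1−1/(4·7/9)=0.6786>−1
Confirm numerically:
  x=-0.967: |R|=0.76029 <1
  x=-0.659: |R|=0.67877 <1
  x=-0.556: |R|=0.68444 <1
  x=-1.859: |R|=1.82891 >1
  x=-1.376: |R|=1.09663 >1
Stable set (-1.2857, 0).

z∈(-1.2857,0).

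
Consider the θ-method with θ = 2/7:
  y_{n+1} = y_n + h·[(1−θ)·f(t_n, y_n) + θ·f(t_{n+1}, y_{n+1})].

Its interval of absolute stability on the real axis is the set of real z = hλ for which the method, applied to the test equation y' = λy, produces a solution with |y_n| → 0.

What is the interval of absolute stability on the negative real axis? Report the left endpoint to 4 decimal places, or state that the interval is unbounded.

z∈(-4.6667,0).

With y'=λy (z=hλ):
  y_{n+1} = y_n + z·[5/7·y_n + 2/7·y_{n+1}] ⇒ (1 − 2/7z)y_{n+1} = (1 + 5/7z)y_n
  R(z) = (1 + 5/7z)/(1 − 2/7z).

Boundary: |R(x)|=1, x<0.
x=-0.94: |R|=0.2590
R=−1: 1+5/7x = −1+2/7x ⇒ -3/7x=2 ⇒ x=2/(-3/7)=-4.6667
Confirm numerically:
  x=-3.265: |R|=0.68921 <1
  x=-2.437: |R|=0.43667 <1
  x=-2.332: |R|=0.39952 <1
  x=-5.176: |R|=1.08806 >1
  x=-4.694: |R|=1.00500 >1
So |R|<1 on (-4.6667, 0).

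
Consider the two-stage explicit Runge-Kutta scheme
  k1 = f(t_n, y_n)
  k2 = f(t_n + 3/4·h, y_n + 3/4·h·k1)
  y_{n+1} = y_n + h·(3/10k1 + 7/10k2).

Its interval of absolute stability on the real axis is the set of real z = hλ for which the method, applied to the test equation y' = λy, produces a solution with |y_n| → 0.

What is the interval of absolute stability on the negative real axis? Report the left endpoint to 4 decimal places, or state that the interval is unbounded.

(-1.9048, 0).

Set f=λy, z=hλ:
  k1=λy_n ⇒ h·k1=z·y_n;  k2=λ(1+3/4z)y_n ⇒ h·k2=z(1+3/4z)y_n
  y_{n+1}/y_n = 1 + 3/10z + 7/10z(1+3/4z) = 1 + z + 21/40z²
  ⇒ R(z) = 1 + z + 21/40z².

Need |R(x)|<1, x<0.
x=-1.29: |R|=0.5837
R=1: x+21/40x²=0 ⇒ x=−40/21=-1.9048; min R=1−1/(4·21/40)=0.5238>−1
Confirm numerically:
  x=-1.752: |R|=0.85949 <1
  x=-1.642: |R|=0.77349 <1
  x=-1.069: |R|=0.53095 <1
  x=-0.823: |R|=0.53260 <1
  x=-2.397: |R|=1.61944 >1
  x=-2.373: |R|=1.58334 >1
  x=-1.947: |R|=1.04317 >1
Stable set (-1.9048, 0).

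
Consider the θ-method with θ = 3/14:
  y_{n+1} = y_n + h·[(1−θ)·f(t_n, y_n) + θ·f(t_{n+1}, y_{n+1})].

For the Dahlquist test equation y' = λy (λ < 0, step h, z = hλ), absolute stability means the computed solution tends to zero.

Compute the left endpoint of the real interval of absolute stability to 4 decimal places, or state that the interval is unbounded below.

left endpoint -3.5000.

Test eqn y'=λy, z=hλ:
  y_{n+1} = y_n + z·[11/14·y_n + 3/14·y_{n+1}] ⇒ (1 − 3/14z)y_{n+1} = (1 + 11/14z)y_n
  R(z) = (1 + 11/14z)/(1 − 3/14z).

Solve |R(x)|<1 on ℝ⁻.
x=-0.77: |R|=0.3391
R=−1: 1+11/14x = −1+3/14x ⇒ -4/7x=2 ⇒ x=2/(-4/7)=-3.5000
Confirm numerically:
  x=-3.043: |R|=0.84193 <1
  x=-2.743: |R|=0.72756 <1
  x=-2.336: |R|=0.55674 <1
  x=-4.008: |R|=1.15616 >1
  x=-3.908: |R|=1.12689 >1
Interval (-3.5000, 0).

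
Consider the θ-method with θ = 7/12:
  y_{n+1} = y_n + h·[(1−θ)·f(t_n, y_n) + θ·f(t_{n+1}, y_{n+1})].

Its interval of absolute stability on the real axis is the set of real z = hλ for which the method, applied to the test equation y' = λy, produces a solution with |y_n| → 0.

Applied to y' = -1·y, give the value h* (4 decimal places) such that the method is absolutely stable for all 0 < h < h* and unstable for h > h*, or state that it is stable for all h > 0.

With y'=λy (z=hλ):
  y_{n+1} = y_n + z·[5/12·y_n + 7/12·y_{n+1}] ⇒ (1 − 7/12z)y_{n+1} = (1 + 5/12z)y_n
  ⇒ R(z) = (1 + 5/12z)/(1 − 7/12z).

Need |R(x)|<1, x<0.
x=-0.39: |R|=0.6823
x=-2: |R|=0.0769
x=-10: |R|=0.4634
x=-100: |R|=0.6854
θ=7/12≥1/2 ⇒ |1+5/12x|<|1−7/12x| ∀x<0 ⇒ unbounded interval.

interval (−∞, 0). Any h>0 works for λ=-1.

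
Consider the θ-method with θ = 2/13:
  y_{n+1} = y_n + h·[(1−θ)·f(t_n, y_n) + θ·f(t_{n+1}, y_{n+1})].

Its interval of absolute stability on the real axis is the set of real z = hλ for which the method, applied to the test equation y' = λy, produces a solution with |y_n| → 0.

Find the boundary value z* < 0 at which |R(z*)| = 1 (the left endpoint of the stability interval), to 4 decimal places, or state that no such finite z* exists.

With y'=λy (z=hλ):
  y_{n+1} = y_n + z·[11/13·y_n + 2/13·y_{n+1}] ⇒ (1 − 2/13z)y_{n+1} = (1 + 11/13z)y_n
  R(z) = (1 + 11/13z)/(1 − 2/13z).

Solve |R(x)|<1 on ℝ⁻.
x=-0.42: |R|=0.6055
R=−1: 1+11/13x = −1+2/13x ⇒ -9/13x=2 ⇒ x=2/(-9/13)=-2.8889
Confirm numerically:
  x=-2.697: |R|=0.90611 <1
  x=-2.292: |R|=0.69449 <1
  x=-2.211: |R|=0.64981 <1
  x=-2.072: |R|=0.57116 <1
  x=-3.477: |R|=1.26526 >1
  x=-3.043: |R|=1.07267 >1
Interval (-2.8889, 0).

left endpoint -2.8889.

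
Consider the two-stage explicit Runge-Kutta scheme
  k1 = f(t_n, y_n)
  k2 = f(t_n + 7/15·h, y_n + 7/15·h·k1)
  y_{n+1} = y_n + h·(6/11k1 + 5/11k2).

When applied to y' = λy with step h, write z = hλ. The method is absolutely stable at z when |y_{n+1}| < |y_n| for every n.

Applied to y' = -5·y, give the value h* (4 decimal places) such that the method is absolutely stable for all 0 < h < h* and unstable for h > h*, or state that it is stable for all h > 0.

(-4.7143,0); λ=-5 ⇒ h* = (33/7)/5 = 0.9429.

Test eqn y'=λy, z=hλ:
  k1=λy_n ⇒ h·k1=z·y_n;  k2=λ(1+7/15z)y_n ⇒ h·k2=z(1+7/15z)y_n
  y_{n+1}/y_n = 1 + 6/11z + 5/11z(1+7/15z) = 1 + z + 7/33z²
  R(z) = 1 + z + 7/33z².

Boundary: |R(x)|=1, x<0.
x=-1.15: |R|=0.1305
R=1: x+7/33x²=0 ⇒ x=−33/7=-4.7143; min R=1−1/(4·7/33)=-0.1786>−1
Confirm numerically:
  x=-3.965: |R|=0.36981 <1
  x=-3.879: |R|=0.31271 <1
  x=-2.053: |R|=0.15895 <1
  x=-5.285: |R|=1.63981 >1
  x=-4.962: |R|=1.26073 >1
So |R|<1 on (-4.7143, 0).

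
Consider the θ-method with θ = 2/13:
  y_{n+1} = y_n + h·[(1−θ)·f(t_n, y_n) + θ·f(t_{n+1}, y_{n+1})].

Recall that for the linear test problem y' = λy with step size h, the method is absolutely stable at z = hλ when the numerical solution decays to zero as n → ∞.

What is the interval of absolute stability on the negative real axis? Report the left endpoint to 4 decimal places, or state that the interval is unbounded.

With y'=λy (z=hλ):
  y_{n+1} = y_n + z·[11/13·y_n + 2/13·y_{n+1}] ⇒ (1 − 2/13z)y_{n+1} = (1 + 11/13z)y_n
  R(z) = (1 + 11/13z)/(1 − 2/13z).

Solve |R(x)|<1 on ℝ⁻.
x=-0.67: |R|=0.3926
R=−1: 1+11/13x = −1+2/13x ⇒ -9/13x=2 ⇒ x=2/(-9/13)=-2.8889
Confirm numerically:
  x=-2.666: |R|=0.89057 <1
  x=-1.657: |R|=0.32040 <1
  x=-1.623: |R|=0.29872 <1
  x=-3.202: |R|=1.14523 >1
  x=-3.108: |R|=1.10262 >1
Stable set (-2.8889, 0).

(-2.8889, 0).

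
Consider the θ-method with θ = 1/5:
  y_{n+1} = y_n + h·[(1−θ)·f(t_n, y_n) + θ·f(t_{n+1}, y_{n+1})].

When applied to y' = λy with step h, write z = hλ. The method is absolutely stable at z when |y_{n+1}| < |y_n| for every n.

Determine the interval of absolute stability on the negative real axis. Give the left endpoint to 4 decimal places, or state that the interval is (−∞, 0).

Test eqn y'=λy, z=hλ:
  y_{n+1} = y_n + z·[4/5·y_n + 1/5·y_{n+1}] ⇒ (1 − 1/5z)y_{n+1} = (1 + 4/5z)y_n
  ⇒ R(z) = (1 + 4/5z)/(1 − 1/5z).

Solve |R(x)|<1 on ℝ⁻.
x=-1.3: |R|=0.0317
R=−1: 1+4/5x = −1+1/5x ⇒ -3/5x=2 ⇒ x=2/(-3/5)=-3.3333
Confirm numerically:
  x=-2.737: |R|=0.76877 <1
  x=-2.709: |R|=0.75704 <1
  x=-2.490: |R|=0.66222 <1
  x=-3.776: |R|=1.15132 >1
  x=-3.611: |R|=1.09674 >1
  x=-3.478: |R|=1.05119 >1
So |R|<1 on (-3.3333, 0).

z∈(-3.3333,0).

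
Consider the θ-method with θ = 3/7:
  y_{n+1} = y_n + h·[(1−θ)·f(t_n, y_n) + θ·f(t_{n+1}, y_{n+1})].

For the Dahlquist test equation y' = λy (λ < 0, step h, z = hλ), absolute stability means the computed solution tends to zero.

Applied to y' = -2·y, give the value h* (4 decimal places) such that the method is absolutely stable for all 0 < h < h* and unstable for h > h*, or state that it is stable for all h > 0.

On y'=λy, z=hλ:
  y_{n+1} = y_n + z·[4/7·y_n + 3/7·y_{n+1}] ⇒ (1 − 3/7z)y_{n+1} = (1 + 4/7z)y_n
  so R(z) = (1 + 4/7z)/(1 − 3/7z).

Find x<0 with |R(x)|<1.
x=-0.73: |R|=0.4440
R=−1: 1+4/7x = −1+3/7x ⇒ -1/7x=2 ⇒ x=2/(-1/7)=-14.0000
Confirm numerically:
  x=-12.596: |R|=0.96865 <1
  x=-8.232: |R|=0.81802 <1
  x=-7.186: |R|=0.76140 <1
  x=-6.430: |R|=0.71206 <1
  x=-14.448: |R|=1.00890 >1
  x=-14.091: |R|=1.00185 >1
Stable set (-14.0000, 0).

(-14.0000,0); λ=-2 ⇒ h* = (14)/2 = 7.0000.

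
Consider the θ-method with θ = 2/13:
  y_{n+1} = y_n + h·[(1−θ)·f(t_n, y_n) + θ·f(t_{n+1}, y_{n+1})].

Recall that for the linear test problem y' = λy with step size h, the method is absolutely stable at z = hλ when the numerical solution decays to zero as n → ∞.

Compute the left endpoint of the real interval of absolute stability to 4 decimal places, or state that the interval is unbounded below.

Set f=λy, z=hλ:
  y_{n+1} = y_n + z·[11/13·y_n + 2/13·y_{n+1}] ⇒ (1 − 2/13z)y_{n+1} = (1 + 11/13z)y_n
  Hence R(z) = (1 + 11/13z)/(1 − 2/13z).

Solve |R(x)|<1 on ℝ⁻.
x=-0.39: |R|=0.6321
R=−1: 1+11/13x = −1+2/13x ⇒ -9/13x=2 ⇒ x=2/(-9/13)=-2.8889
Confirm numerically:
  x=-2.506: |R|=0.80868 <1
  x=-1.430: |R|=0.17213 <1
  x=-1.305: |R|=0.08680 <1
  x=-3.324: |R|=1.19931 >1
  x=-3.282: |R|=1.18084 >1
  x=-3.173: |R|=1.13217 >1
So |R|<1 on (-2.8889, 0).

left endpoint -2.8889.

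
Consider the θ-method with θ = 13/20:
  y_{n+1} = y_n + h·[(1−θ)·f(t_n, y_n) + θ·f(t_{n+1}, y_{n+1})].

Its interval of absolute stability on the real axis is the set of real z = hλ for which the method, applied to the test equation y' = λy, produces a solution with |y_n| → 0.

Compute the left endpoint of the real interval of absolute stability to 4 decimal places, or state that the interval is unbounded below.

On y'=λy, z=hλ:
  y_{n+1} = y_n + z·[7/20·y_n + 13/20·y_{n+1}] ⇒ (1 − 13/20z)y_{n+1} = (1 + 7/20z)y_n
  ⇒ R(z) = (1 + 7/20z)/(1 − 13/20z).

Find x<0 with |R(x)|<1.
x=-0.33: |R|=0.7283
x=-2: |R|=0.1304
x=-10: |R|=0.3333
x=-100: |R|=0.5152
θ=13/20≥1/2 ⇒ |1+7/20x|<|1−13/20x| ∀x<0 ⇒ unbounded interval.

unbounded; (−∞, 0).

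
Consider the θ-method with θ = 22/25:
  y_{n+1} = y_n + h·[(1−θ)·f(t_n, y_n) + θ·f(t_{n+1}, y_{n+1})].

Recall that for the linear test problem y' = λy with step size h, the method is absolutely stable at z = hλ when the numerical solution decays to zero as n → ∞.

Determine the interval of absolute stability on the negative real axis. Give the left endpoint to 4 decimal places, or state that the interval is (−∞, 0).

(−∞, 0) — no finite endpoint.

With y'=λy (z=hλ):
  y_{n+1} = y_n + z·[3/25·y_n + 22/25·y_{n+1}] ⇒ (1 − 22/25z)y_{n+1} = (1 + 3/25z)y_n
  ⇒ R(z) = (1 + 3/25z)/(1 − 22/25z).

Find x<0 with |R(x)|<1.
x=-1.79: |R|=0.3049
x=-2: |R|=0.2754
x=-10: |R|=0.0204
x=-100: |R|=0.1236
θ=22/25≥1/2 ⇒ |1+3/25x|<|1−22/25x| ∀x<0 ⇒ unbounded interval.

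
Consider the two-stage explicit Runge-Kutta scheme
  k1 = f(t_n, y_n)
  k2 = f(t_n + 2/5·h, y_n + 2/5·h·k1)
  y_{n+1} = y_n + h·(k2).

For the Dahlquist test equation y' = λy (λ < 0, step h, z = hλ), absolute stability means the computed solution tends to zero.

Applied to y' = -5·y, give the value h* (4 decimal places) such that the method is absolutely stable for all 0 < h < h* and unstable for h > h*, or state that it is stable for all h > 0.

On y'=λy, z=hλ:
  k1=λy_n ⇒ h·k1=z·y_n;  k2=λ(1+2/5z)y_n ⇒ h·k2=z(1+2/5z)y_n
  y_{n+1}/y_n = 1 + z(1+2/5z) = 1 + z + 2/5z²
  so R(z) = 1 + z + 2/5z².

Find x<0 with |R(x)|<1.
x=-1.05: |R|=0.3910
R=1: x+2/5x²=0 ⇒ x=−5/2=-2.5000; min R=1−1/(4·2/5)=0.3750>−1
Confirm numerically:
  x=-1.918: |R|=0.55349 <1
  x=-1.753: |R|=0.47620 <1
  x=-1.388: |R|=0.38262 <1
  x=-1.159: |R|=0.37831 <1
  x=-2.969: |R|=1.55698 >1
  x=-2.815: |R|=1.35469 >1
  x=-2.752: |R|=1.27740 >1
Stable set (-2.5000, 0).

(-2.5000,0); λ=-5 ⇒ h* = (5/2)/5 = 0.5000.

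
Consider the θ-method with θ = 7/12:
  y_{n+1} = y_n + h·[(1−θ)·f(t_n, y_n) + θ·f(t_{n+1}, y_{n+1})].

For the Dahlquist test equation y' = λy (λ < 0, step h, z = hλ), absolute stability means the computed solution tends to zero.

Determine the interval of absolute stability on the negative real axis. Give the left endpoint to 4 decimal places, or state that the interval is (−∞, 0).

(−∞, 0) — no finite endpoint.

On y'=λy, z=hλ:
  y_{n+1} = y_n + z·[5/12·y_n + 7/12·y_{n+1}] ⇒ (1 − 7/12z)y_{n+1} = (1 + 5/12z)y_n
  R(z) = (1 + 5/12z)/(1 − 7/12z).

Boundary: |R(x)|=1, x<0.
x=-0.45: |R|=0.6436
x=-2: |R|=0.0769
x=-10: |R|=0.4634
x=-100: |R|=0.6854
θ=7/12≥1/2 ⇒ |1+5/12x|<|1−7/12x| ∀x<0 ⇒ stable on all of ℝ⁻.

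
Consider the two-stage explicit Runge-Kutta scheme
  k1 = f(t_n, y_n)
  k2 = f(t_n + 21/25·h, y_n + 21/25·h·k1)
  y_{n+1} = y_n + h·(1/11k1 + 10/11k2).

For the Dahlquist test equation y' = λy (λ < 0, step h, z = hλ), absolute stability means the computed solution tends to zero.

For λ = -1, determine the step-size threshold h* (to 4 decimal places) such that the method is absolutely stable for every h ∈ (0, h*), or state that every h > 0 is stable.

Test eqn y'=λy, z=hλ:
  k1=λy_n ⇒ h·k1=z·y_n;  k2=λ(1+21/25z)y_n ⇒ h·k2=z(1+21/25z)y_n
  y_{n+1}/y_n = 1 + 1/11z + 10/11z(1+21/25z) = 1 + z + 42/55z²
  R(z) = 1 + z + 42/55z².

Solve |R(x)|<1 on ℝ⁻.
x=-1.65: |R|=1.4290
R=1: x+42/55x²=0 ⇒ x=−55/42=-1.3095; min R=1−1/(4·42/55)=0.6726>−1
Confirm numerically:
  x=-1.270: |R|=0.96167 <1
  x=-1.237: |R|=0.93149 <1
  x=-1.048: |R|=0.79070 <1
  x=-0.564: |R|=0.67891 <1
  x=-1.801: |R|=1.67593 >1
  x=-1.599: |R|=1.35347 >1
Interval (-1.3095, 0).

(-1.3095,0); λ=-1 ⇒ h* = (55/42)/1 = 1.3095.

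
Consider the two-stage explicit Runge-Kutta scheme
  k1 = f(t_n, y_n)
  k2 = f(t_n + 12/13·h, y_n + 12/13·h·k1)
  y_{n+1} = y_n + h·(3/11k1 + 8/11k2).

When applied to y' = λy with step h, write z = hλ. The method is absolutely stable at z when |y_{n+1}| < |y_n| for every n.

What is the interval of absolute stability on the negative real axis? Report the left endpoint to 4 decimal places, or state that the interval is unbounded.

z∈(-1.4896,0).

On y'=λy, z=hλ:
  k1=λy_n ⇒ h·k1=z·y_n;  k2=λ(1+12/13z)y_n ⇒ h·k2=z(1+12/13z)y_n
  y_{n+1}/y_n = 1 + 3/11z + 8/11z(1+12/13z) = 1 + z + 96/143z²
  ⇒ R(z) = 1 + z + 96/143z².

Need |R(x)|<1, x<0.
x=-0.34: |R|=0.7376
R=1: x+96/143x²=0 ⇒ x=−143/96=-1.4896; min R=1−1/(4·96/143)=0.6276>−1
Confirm numerically:
  x=-1.376: |R|=0.89508 <1
  x=-1.300: |R|=0.83455 <1
  x=-1.191: |R|=0.76127 <1
  x=-1.988: |R|=1.66519 >1
  x=-1.872: |R|=1.48059 >1
  x=-1.757: |R|=1.31542 >1
Stable set (-1.4896, 0).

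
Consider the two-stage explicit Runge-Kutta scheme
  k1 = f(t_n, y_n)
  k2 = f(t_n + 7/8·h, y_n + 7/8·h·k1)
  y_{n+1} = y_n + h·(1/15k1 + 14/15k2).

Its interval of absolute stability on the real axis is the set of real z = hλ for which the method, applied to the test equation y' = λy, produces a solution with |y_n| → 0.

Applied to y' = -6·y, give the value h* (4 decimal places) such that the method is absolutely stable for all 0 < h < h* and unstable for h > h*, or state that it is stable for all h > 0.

(-1.2245,0); λ=-6 ⇒ h* = (60/49)/6 = 0.2041.

With y'=λy (z=hλ):
  k1=λy_n ⇒ h·k1=z·y_n;  k2=λ(1+7/8z)y_n ⇒ h·k2=z(1+7/8z)y_n
  y_{n+1}/y_n = 1 + 1/15z + 14/15z(1+7/8z) = 1 + z + 49/60z²
  ⇒ R(z) = 1 + z + 49/60z².

Find x<0 with |R(x)|<1.
x=-1.1: |R|=0.8882
R=1: x+49/60x²=0 ⇒ x=−60/49=-1.2245; min R=1−1/(4·49/60)=0.6939>−1
Confirm numerically:
  x=-1.119: |R|=0.90360 <1
  x=-0.998: |R|=0.81540 <1
  x=-0.881: |R|=0.75286 <1
  x=-0.527: |R|=0.69981 <1
  x=-1.607: |R|=1.50200 >1
  x=-1.565: |R|=1.43520 >1
  x=-1.419: |R|=1.22541 >1
Interval (-1.2245, 0).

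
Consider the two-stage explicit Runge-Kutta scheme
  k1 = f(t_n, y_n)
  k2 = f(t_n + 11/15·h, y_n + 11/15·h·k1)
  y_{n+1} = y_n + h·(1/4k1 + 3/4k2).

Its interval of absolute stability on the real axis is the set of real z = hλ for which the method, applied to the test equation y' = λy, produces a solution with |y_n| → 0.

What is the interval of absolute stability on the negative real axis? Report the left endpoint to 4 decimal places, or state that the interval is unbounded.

z∈(-1.8182,0).

Set f=λy, z=hλ:
  k1=λy_n ⇒ h·k1=z·y_n;  k2=λ(1+11/15z)y_n ⇒ h·k2=z(1+11/15z)y_n
  y_{n+1}/y_n = 1 + 1/4z + 3/4z(1+11/15z) = 1 + z + 11/20z²
  R(z) = 1 + z + 11/20z².

Solve |R(x)|<1 on ℝ⁻.
x=-1.27: |R|=0.6171
R=1: x+11/20x²=0 ⇒ x=−20/11=-1.8182; min R=1−1/(4·11/20)=0.5455>−1
Confirm numerically:
  x=-1.784: |R|=0.96646 <1
  x=-1.407: |R|=0.68181 <1
  x=-1.141: |R|=0.57503 <1
  x=-1.054: |R|=0.55700 <1
  x=-2.228: |R|=1.50219 >1
  x=-2.161: |R|=1.40746 >1
  x=-1.974: |R|=1.16917 >1
So |R|<1 on (-1.8182, 0).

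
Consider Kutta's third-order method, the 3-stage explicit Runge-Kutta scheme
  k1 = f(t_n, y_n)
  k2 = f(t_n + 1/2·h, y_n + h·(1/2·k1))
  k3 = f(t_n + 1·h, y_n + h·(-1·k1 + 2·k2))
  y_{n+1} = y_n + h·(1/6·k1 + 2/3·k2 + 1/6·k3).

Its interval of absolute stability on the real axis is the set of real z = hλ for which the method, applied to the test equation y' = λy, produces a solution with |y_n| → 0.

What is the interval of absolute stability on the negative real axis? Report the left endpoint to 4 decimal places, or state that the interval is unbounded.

Set f=λy, z=hλ:
  order 3, 3-stage ⇒ R(z)=1+z+z^2/2+z^3/6
  (e.g. R(-0.44)=0.64260, |R|=0.64260)

Need |R(x)|<1, x<0.
x=-0.44: |R|=0.6426
|R(-2.64)|=1.2218 |R(-1.93)|=0.2657 |R(-0.62)|=0.5325
Bisect:
  x_lo=-3.1741 |R|=2.4664  x_hi=-0.3353 |R|=0.7147
  mid=-1.75468 |R|=0.11564 →hi
  mid=-2.46438 |R|=0.92223 →hi
  mid=-2.81923 |R|=1.57977 →lo
  mid=-2.64180 |R|=1.22516 →lo
  mid=-2.55309 |R|=1.06758 →lo
  mid=-2.50874 |R|=0.99342 →hi
  mid=-2.53091 |R|=1.03012 →lo
  mid=-2.51982 |R|=1.01168 →lo
  mid=-2.51428 |R|=1.00252 →lo
  mid=-2.51151 |R|=0.99797 →hi
  ...
  [-2.51289,-2.51272] ⇒ x*=-2.5127
So |R|<1 on (-2.5127, 0).

(-2.5127, 0).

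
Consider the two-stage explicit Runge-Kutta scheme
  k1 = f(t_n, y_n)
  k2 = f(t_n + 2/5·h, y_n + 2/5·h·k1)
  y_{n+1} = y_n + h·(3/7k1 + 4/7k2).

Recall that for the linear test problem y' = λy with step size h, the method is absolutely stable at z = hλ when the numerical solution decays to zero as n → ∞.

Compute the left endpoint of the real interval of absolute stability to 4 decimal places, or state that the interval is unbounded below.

Set f=λy, z=hλ:
  k1=λy_n ⇒ h·k1=z·y_n;  k2=λ(1+2/5z)y_n ⇒ h·k2=z(1+2/5z)y_n
  y_{n+1}/y_n = 1 + 3/7z + 4/7z(1+2/5z) = 1 + z + 8/35z²
  ⇒ R(z) = 1 + z + 8/35z².

Need |R(x)|<1, x<0.
x=-1.07: |R|=0.1917
R=1: x+8/35x²=0 ⇒ x=−35/8=-4.3750; min R=1−1/(4·8/35)=-0.0938>−1
Confirm numerically:
  x=-3.430: |R|=0.25912 <1
  x=-2.882: |R|=0.01650 <1
  x=-1.916: |R|=0.07690 <1
  x=-4.827: |R|=1.49870 >1
  x=-4.664: |R|=1.30809 >1
  x=-4.647: |R|=1.28891 >1
Stable set (-4.3750, 0).

left endpoint -4.3750.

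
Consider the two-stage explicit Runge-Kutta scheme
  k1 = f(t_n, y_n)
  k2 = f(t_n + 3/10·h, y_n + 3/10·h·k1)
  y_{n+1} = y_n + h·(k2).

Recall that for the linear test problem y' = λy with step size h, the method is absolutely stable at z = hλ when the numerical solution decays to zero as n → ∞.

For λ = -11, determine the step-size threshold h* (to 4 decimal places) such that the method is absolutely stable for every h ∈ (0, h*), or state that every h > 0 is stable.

(-3.3333,0); λ=-11 ⇒ h* = (10/3)/11 = 0.3030.

Test eqn y'=λy, z=hλ:
  k1=λy_n ⇒ h·k1=z·y_n;  k2=λ(1+3/10z)y_n ⇒ h·k2=z(1+3/10z)y_n
  y_{n+1}/y_n = 1 + z(1+3/10z) = 1 + z + 3/10z²
  so R(z) = 1 + z + 3/10z².

Find x<0 with |R(x)|<1.
x=-1.57: |R|=0.1695
R=1: x+3/10x²=0 ⇒ x=−10/3=-3.3333; min R=1−1/(4·3/10)=0.1667>−1
Confirm numerically:
  x=-3.191: |R|=0.86374 <1
  x=-2.348: |R|=0.30593 <1
  x=-1.580: |R|=0.16892 <1
  x=-3.518: |R|=1.19490 >1
  x=-3.376: |R|=1.04321 >1
  x=-3.373: |R|=1.04014 >1
So |R|<1 on (-3.3333, 0).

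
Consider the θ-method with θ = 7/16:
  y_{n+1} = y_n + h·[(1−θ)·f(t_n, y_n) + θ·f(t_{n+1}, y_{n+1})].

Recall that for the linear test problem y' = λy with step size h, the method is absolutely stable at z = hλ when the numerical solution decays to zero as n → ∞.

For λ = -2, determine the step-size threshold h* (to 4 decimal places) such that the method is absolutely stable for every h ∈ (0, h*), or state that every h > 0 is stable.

Set f=λy, z=hλ:
  y_{n+1} = y_n + z·[9/16·y_n + 7/16·y_{n+1}] ⇒ (1 − 7/16z)y_{n+1} = (1 + 9/16z)y_n
  ⇒ R(z) = (1 + 9/16z)/(1 − 7/16z).

Find x<0 with |R(x)|<1.
x=-1.13: |R|=0.2438
R=−1: 1+9/16x = −1+7/16x ⇒ -1/8x=2 ⇒ x=2/(-1/8)=-16.0000
Confirm numerically:
  x=-13.400: |R|=0.95264 <1
  x=-9.601: |R|=0.84619 <1
  x=-7.596: |R|=0.75701 <1
  x=-16.379: |R|=1.00580 >1
  x=-16.141: |R|=1.00219 >1
Stable set (-16.0000, 0).

(-16.0000,0); λ=-2 ⇒ h* = (16)/2 = 8.0000.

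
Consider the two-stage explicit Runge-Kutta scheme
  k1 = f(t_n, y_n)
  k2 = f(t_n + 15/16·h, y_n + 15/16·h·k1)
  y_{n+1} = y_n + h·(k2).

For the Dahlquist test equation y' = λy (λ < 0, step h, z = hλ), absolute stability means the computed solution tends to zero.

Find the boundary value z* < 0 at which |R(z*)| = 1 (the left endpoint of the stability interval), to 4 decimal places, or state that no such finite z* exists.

With y'=λy (z=hλ):
  k1=λy_n ⇒ h·k1=z·y_n;  k2=λ(1+15/16z)y_n ⇒ h·k2=z(1+15/16z)y_n
  y_{n+1}/y_n = 1 + z(1+15/16z) = 1 + z + 15/16z²
  ⇒ R(z) = 1 + z + 15/16z².

Find x<0 with |R(x)|<1.
x=-0.69: |R|=0.7563
R=1: x+15/16x²=0 ⇒ x=−16/15=-1.0667; min R=1−1/(4·15/16)=0.7333>−1
Confirm numerically:
  x=-0.757: |R|=0.78023 <1
  x=-0.586: |R|=0.73593 <1
  x=-0.511: |R|=0.73380 <1
  x=-1.589: |R|=1.77811 >1
  x=-1.584: |R|=1.76824 >1
  x=-1.476: |R|=1.56642 >1
Stable set (-1.0667, 0).

left endpoint -1.0667.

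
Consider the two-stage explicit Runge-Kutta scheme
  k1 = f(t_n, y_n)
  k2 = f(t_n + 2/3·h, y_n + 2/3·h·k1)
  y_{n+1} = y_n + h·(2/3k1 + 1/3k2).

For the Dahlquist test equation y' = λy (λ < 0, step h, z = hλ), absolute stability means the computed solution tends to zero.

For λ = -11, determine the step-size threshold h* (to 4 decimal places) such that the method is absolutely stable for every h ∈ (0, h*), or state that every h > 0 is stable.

(-4.5000,0); λ=-11 ⇒ h* = (9/2)/11 = 0.4091.

Set f=λy, z=hλ:
  k1=λy_n ⇒ h·k1=z·y_n;  k2=λ(1+2/3z)y_n ⇒ h·k2=z(1+2/3z)y_n
  y_{n+1}/y_n = 1 + 2/3z + 1/3z(1+2/3z) = 1 + z + 2/9z²
  Hence R(z) = 1 + z + 2/9z².

Need |R(x)|<1, x<0.
x=-1.4: |R|=0.0356
R=1: x+2/9x²=0 ⇒ x=−9/2=-4.5000; min R=1−1/(4·2/9)=-0.1250>−1
Confirm numerically:
  x=-2.576: |R|=0.10138 <1
  x=-2.355: |R|=0.12255 <1
  x=-2.030: |R|=0.11424 <1
  x=-5.039: |R|=1.60356 >1
  x=-4.820: |R|=1.34276 >1
Interval (-4.5000, 0).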